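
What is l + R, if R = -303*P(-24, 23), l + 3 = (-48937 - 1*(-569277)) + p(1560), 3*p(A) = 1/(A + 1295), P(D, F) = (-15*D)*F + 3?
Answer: -17039313779/8565 ≈ -1.9894e+6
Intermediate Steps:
P(D, F) = 3 - 15*D*F (P(D, F) = -15*D*F + 3 = 3 - 15*D*F)
p(A) = 1/(3*(1295 + A)) (p(A) = 1/(3*(A + 1295)) = 1/(3*(1295 + A)))
l = 4456686406/8565 (l = -3 + ((-48937 - 1*(-569277)) + 1/(3*(1295 + 1560))) = -3 + ((-48937 + 569277) + (⅓)/2855) = -3 + (520340 + (⅓)*(1/2855)) = -3 + (520340 + 1/8565) = -3 + 4456712101/8565 = 4456686406/8565 ≈ 5.2034e+5)
R = -2509749 (R = -303*(3 - 15*(-24)*23) = -303*(3 + 8280) = -303*8283 = -2509749)
l + R = 4456686406/8565 - 2509749 = -17039313779/8565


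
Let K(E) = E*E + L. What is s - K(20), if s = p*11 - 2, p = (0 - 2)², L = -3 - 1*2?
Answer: -353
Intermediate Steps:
L = -5 (L = -3 - 2 = -5)
p = 4 (p = (-2)² = 4)
s = 42 (s = 4*11 - 2 = 44 - 2 = 42)
K(E) = -5 + E² (K(E) = E*E - 5 = E² - 5 = -5 + E²)
s - K(20) = 42 - (-5 + 20²) = 42 - (-5 + 400) = 42 - 1*395 = 42 - 395 = -353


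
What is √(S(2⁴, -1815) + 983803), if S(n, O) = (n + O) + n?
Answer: 2*√245505 ≈ 990.97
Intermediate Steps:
S(n, O) = O + 2*n (S(n, O) = (O + n) + n = O + 2*n)
√(S(2⁴, -1815) + 983803) = √((-1815 + 2*2⁴) + 983803) = √((-1815 + 2*16) + 983803) = √((-1815 + 32) + 983803) = √(-1783 + 983803) = √982020 = 2*√245505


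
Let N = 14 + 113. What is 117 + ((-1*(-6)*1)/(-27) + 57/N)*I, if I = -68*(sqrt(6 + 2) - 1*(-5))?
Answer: 45671/1143 - 35224*sqrt(2)/1143 ≈ -3.6249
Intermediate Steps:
N = 127
I = -340 - 136*sqrt(2) (I = -68*(sqrt(8) + 5) = -68*(2*sqrt(2) + 5) = -68*(5 + 2*sqrt(2)) = -340 - 136*sqrt(2) ≈ -532.33)
117 + ((-1*(-6)*1)/(-27) + 57/N)*I = 117 + ((-1*(-6)*1)/(-27) + 57/127)*(-340 - 136*sqrt(2)) = 117 + ((6*1)*(-1/27) + 57*(1/127))*(-340 - 136*sqrt(2)) = 117 + (6*(-1/27) + 57/127)*(-340 - 136*sqrt(2)) = 117 + (-2/9 + 57/127)*(-340 - 136*sqrt(2)) = 117 + 259*(-340 - 136*sqrt(2))/1143 = 117 + (-88060/1143 - 35224*sqrt(2)/1143) = 45671/1143 - 35224*sqrt(2)/1143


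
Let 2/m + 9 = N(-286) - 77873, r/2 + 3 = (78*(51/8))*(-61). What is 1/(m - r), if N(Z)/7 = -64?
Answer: 78330/4752320263 ≈ 1.6482e-5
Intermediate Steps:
N(Z) = -448 (N(Z) = 7*(-64) = -448)
r = -121341/2 (r = -6 + 2*((78*(51/8))*(-61)) = -6 + 2*((1989/4)*(-61)) = -6 + 2*(-121329/4) = -6 - 121329/2 = -121341/2 ≈ -60671.)
m = -1/39165 (m = 2/(-9 + (-448 - 77873)) = 2/(-9 - 78321) = 2/(-78330) = 2*(-1/78330) = -1/39165 ≈ -2.5533e-5)
1/(m - r) = 1/(-1/39165 - 1*(-121341/2)) = 1/(-1/39165 + 121341/2) = 1/(4752320263/78330) = 78330/4752320263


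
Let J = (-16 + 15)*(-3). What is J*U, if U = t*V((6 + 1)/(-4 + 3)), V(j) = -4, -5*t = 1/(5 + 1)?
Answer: ⅖ ≈ 0.40000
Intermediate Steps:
t = -1/30 (t = -1/(5*(5 + 1)) = -⅕/6 = -⅕*⅙ = -1/30 ≈ -0.033333)
J = 3 (J = -1*(-3) = 3)
U = 2/15 (U = -1/30*(-4) = 2/15 ≈ 0.13333)
J*U = 3*(2/15) = ⅖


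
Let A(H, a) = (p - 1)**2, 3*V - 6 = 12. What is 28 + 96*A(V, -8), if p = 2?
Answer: 124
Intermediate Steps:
V = 6 (V = 2 + (1/3)*12 = 2 + 4 = 6)
A(H, a) = 1 (A(H, a) = (2 - 1)**2 = 1**2 = 1)
28 + 96*A(V, -8) = 28 + 96*1 = 28 + 96 = 124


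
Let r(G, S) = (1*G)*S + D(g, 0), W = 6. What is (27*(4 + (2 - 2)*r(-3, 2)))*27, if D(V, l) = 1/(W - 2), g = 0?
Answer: 2916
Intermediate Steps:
D(V, l) = ¼ (D(V, l) = 1/(6 - 2) = 1/4 = ¼)
r(G, S) = ¼ + G*S (r(G, S) = (1*G)*S + ¼ = G*S + ¼ = ¼ + G*S)
(27*(4 + (2 - 2)*r(-3, 2)))*27 = (27*(4 + (2 - 2)*(¼ - 3*2)))*27 = (27*(4 + 0*(¼ - 6)))*27 = (27*(4 + 0*(-23/4)))*27 = (27*(4 + 0))*27 = (27*4)*27 = 108*27 = 2916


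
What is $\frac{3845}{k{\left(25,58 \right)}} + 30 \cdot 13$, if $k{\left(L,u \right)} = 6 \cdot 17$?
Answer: $\frac{43625}{102} \approx 427.7$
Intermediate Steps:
$k{\left(L,u \right)} = 102$
$\frac{3845}{k{\left(25,58 \right)}} + 30 \cdot 13 = \frac{3845}{102} + 30 \cdot 13 = 3845 \cdot \frac{1}{102} + 390 = \frac{3845}{102} + 390 = \frac{43625}{102}$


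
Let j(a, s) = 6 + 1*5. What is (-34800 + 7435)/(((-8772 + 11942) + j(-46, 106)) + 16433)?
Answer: -27365/19614 ≈ -1.3952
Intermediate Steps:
j(a, s) = 11 (j(a, s) = 6 + 5 = 11)
(-34800 + 7435)/(((-8772 + 11942) + j(-46, 106)) + 16433) = (-34800 + 7435)/(((-8772 + 11942) + 11) + 16433) = -27365/((3170 + 11) + 16433) = -27365/(3181 + 16433) = -27365/19614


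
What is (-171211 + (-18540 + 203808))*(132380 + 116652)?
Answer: 3500642824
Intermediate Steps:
(-171211 + (-18540 + 203808))*(132380 + 116652) = (-171211 + 185268)*249032 = 14057*249032 = 3500642824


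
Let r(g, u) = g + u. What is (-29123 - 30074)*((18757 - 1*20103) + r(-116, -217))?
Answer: 99391763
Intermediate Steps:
(-29123 - 30074)*((18757 - 1*20103) + r(-116, -217)) = (-29123 - 30074)*((18757 - 1*20103) + (-116 - 217)) = -59197*((18757 - 20103) - 333) = -59197*(-1346 - 333) = -59197*(-1679) = 99391763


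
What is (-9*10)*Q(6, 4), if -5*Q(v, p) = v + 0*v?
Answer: 108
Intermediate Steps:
Q(v, p) = -v/5 (Q(v, p) = -(v + 0*v)/5 = -(v + 0)/5 = -v/5)
(-9*10)*Q(6, 4) = (-9*10)*(-1/5*6) = -90*(-6/5) = 108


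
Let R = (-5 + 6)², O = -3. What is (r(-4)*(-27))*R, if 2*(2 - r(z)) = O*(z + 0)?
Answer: 108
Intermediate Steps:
R = 1 (R = 1² = 1)
r(z) = 2 + 3*z/2 (r(z) = 2 - (-3)*(z + 0)/2 = 2 - (-3)*z/2 = 2 + 3*z/2)
(r(-4)*(-27))*R = ((2 + (3/2)*(-4))*(-27))*1 = ((2 - 6)*(-27))*1 = -4*(-27)*1 = 108*1 = 108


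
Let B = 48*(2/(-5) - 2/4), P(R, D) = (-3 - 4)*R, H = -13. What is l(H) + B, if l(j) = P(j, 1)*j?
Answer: -6131/5 ≈ -1226.2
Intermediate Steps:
P(R, D) = -7*R
l(j) = -7*j² (l(j) = (-7*j)*j = -7*j²)
B = -216/5 (B = 48*(2*(-⅕) - 2*¼) = 48*(-⅖ - ½) = 48*(-9/10) = -216/5 ≈ -43.200)
l(H) + B = -7*(-13)² - 216/5 = -7*169 - 216/5 = -1183 - 216/5 = -6131/5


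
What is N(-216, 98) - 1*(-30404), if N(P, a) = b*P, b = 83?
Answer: 12476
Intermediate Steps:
N(P, a) = 83*P
N(-216, 98) - 1*(-30404) = 83*(-216) - 1*(-30404) = -17928 + 30404 = 12476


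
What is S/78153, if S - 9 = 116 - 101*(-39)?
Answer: 4064/78153 ≈ 0.052001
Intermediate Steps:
S = 4064 (S = 9 + (116 - 101*(-39)) = 9 + (116 + 3939) = 9 + 4055 = 4064)
S/78153 = 4064/78153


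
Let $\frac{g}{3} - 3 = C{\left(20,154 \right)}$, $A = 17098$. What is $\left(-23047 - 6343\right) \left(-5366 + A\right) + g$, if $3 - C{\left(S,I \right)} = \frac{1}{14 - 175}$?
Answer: $- \frac{55513357379}{161} \approx -3.448 \cdot 10^{8}$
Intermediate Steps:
$C{\left(S,I \right)} = \frac{484}{161}$ ($C{\left(S,I \right)} = 3 - \frac{1}{14 - 175} = 3 - \frac{1}{-161} = 3 - - \frac{1}{161} = 3 + \frac{1}{161} = \frac{484}{161}$)
$g = \frac{2901}{161}$ ($g = 9 + 3 \cdot \frac{484}{161} = 9 + \frac{1452}{161} = \frac{2901}{161} \approx 18.019$)
$\left(-23047 - 6343\right) \left(-5366 + A\right) + g = \left(-23047 - 6343\right) \left(-5366 + 17098\right) + \frac{2901}{161} = \left(-29390\right) 11732 + \frac{2901}{161} = -344803480 + \frac{2901}{161} = - \frac{55513357379}{161}$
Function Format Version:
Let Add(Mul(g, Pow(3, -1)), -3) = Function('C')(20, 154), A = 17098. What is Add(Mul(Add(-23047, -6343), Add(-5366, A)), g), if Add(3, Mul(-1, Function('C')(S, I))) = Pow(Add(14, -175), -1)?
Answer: Rational(-55513357379, 161) ≈ -3.4480e+8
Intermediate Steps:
Function('C')(S, I) = Rational(484, 161) (Function('C')(S, I) = Add(3, Mul(-1, Pow(Add(14, -175), -1))) = Add(3, Mul(-1, Pow(-161, -1))) = Add(3, Mul(-1, Rational(-1, 161))) = Add(3, Rational(1, 161)) = Rational(484, 161))
g = Rational(2901, 161) (g = Add(9, Mul(3, Rational(484, 161))) = Add(9, Rational(1452, 161)) = Rational(2901, 161) ≈ 18.019)
Add(Mul(Add(-23047, -6343), Add(-5366, A)), g) = Add(Mul(Add(-23047, -6343), Add(-5366, 17098)), Rational(2901, 161)) = Add(Mul(-29390, 11732), Rational(2901, 161)) = Add(-344803480, Rational(2901, 161)) = Rational(-55513357379, 161)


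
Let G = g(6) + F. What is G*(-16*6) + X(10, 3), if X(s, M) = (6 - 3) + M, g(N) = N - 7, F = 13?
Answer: -1146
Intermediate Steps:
g(N) = -7 + N
X(s, M) = 3 + M
G = 12 (G = (-7 + 6) + 13 = -1 + 13 = 12)
G*(-16*6) + X(10, 3) = 12*(-16*6) + (3 + 3) = 12*(-96) + 6 = -1152 + 6 = -1146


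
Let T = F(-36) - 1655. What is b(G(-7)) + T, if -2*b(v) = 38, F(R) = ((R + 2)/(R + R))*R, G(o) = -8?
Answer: -1691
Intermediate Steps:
F(R) = 1 + R/2 (F(R) = ((2 + R)/((2*R)))*R = ((2 + R)*(1/(2*R)))*R = ((2 + R)/(2*R))*R = 1 + R/2)
b(v) = -19 (b(v) = -½*38 = -19)
T = -1672 (T = (1 + (½)*(-36)) - 1655 = (1 - 18) - 1655 = -17 - 1655 = -1672)
b(G(-7)) + T = -19 - 1672 = -1691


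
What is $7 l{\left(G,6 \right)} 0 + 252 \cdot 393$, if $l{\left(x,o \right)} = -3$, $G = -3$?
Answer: $99036$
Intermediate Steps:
$7 l{\left(G,6 \right)} 0 + 252 \cdot 393 = 7 \left(-3\right) 0 + 252 \cdot 393 = \left(-21\right) 0 + 99036 = 0 + 99036 = 99036$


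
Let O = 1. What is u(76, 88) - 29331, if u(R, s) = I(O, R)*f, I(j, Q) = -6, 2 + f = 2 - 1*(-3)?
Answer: -29349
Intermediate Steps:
f = 3 (f = -2 + (2 - 1*(-3)) = -2 + (2 + 3) = -2 + 5 = 3)
u(R, s) = -18 (u(R, s) = -6*3 = -18)
u(76, 88) - 29331 = -18 - 29331 = -29349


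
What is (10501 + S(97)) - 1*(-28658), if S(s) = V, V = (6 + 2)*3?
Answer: 39183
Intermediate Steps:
V = 24 (V = 8*3 = 24)
S(s) = 24
(10501 + S(97)) - 1*(-28658) = (10501 + 24) - 1*(-28658) = 10525 + 28658 = 39183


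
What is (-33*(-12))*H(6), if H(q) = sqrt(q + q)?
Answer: 792*sqrt(3) ≈ 1371.8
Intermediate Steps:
H(q) = sqrt(2)*sqrt(q) (H(q) = sqrt(2*q) = sqrt(2)*sqrt(q))
(-33*(-12))*H(6) = (-33*(-12))*(sqrt(2)*sqrt(6)) = 396*(2*sqrt(3)) = 792*sqrt(3)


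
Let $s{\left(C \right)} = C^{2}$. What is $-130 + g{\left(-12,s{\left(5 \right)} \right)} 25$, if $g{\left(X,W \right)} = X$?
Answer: $-430$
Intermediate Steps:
$-130 + g{\left(-12,s{\left(5 \right)} \right)} 25 = -130 - 300 = -430$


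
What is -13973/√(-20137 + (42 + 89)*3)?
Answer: 13973*I*√1234/4936 ≈ 99.443*I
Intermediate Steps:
-13973/√(-20137 + (42 + 89)*3) = -13973/√(-20137 + 131*3) = -13973/√(-20137 + 393) = -13973*(-I*√1234/4936) = -(-13973)*I*√1234/4936 = 13973*I*√1234/4936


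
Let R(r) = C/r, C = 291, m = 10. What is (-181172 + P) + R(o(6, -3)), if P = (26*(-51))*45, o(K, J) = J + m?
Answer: -1685603/7 ≈ -2.4080e+5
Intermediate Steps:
o(K, J) = 10 + J (o(K, J) = J + 10 = 10 + J)
P = -59670 (P = -1326*45 = -59670)
R(r) = 291/r
(-181172 + P) + R(o(6, -3)) = (-181172 - 59670) + 291/(10 - 3) = -240842 + 291/7 = -1685603/7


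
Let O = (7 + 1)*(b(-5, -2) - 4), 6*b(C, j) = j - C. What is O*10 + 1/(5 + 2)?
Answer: -1959/7 ≈ -279.86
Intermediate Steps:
b(C, j) = -C/6 + j/6 (b(C, j) = (j - C)/6 = -C/6 + j/6)
O = -28 (O = (7 + 1)*((-⅙*(-5) + (⅙)*(-2)) - 4) = 8*((⅚ - ⅓) - 4) = 8*(½ - 4) = 8*(-7/2) = -28)
O*10 + 1/(5 + 2) = -28*10 + 1/(5 + 2) = -280 + 1/7 = -280 + ⅐ = -1959/7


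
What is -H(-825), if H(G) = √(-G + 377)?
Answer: -√1202 ≈ -34.670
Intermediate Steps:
H(G) = √(377 - G)
-H(-825) = -√(377 - 1*(-825)) = -√(377 + 825) = -√1202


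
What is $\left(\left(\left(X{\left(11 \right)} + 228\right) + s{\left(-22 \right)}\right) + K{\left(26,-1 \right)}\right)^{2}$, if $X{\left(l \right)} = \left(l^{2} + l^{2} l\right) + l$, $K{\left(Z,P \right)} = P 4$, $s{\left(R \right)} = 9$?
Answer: $2876416$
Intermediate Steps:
$K{\left(Z,P \right)} = 4 P$
$X{\left(l \right)} = l + l^{2} + l^{3}$ ($X{\left(l \right)} = \left(l^{2} + l^{3}\right) + l = l + l^{2} + l^{3}$)
$\left(\left(\left(X{\left(11 \right)} + 228\right) + s{\left(-22 \right)}\right) + K{\left(26,-1 \right)}\right)^{2} = \left(\left(\left(11 \left(1 + 11 + 11^{2}\right) + 228\right) + 9\right) + 4 \left(-1\right)\right)^{2} = \left(\left(\left(11 \left(1 + 11 + 121\right) + 228\right) + 9\right) - 4\right)^{2} = \left(\left(\left(11 \cdot 133 + 228\right) + 9\right) - 4\right)^{2} = \left(\left(\left(1463 + 228\right) + 9\right) - 4\right)^{2} = \left(\left(1691 + 9\right) - 4\right)^{2} = \left(1700 - 4\right)^{2} = 1696^{2} = 2876416$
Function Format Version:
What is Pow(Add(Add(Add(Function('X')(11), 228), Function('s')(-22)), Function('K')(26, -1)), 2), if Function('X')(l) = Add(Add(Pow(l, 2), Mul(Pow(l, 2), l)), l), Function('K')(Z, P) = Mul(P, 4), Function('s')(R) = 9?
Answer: 2876416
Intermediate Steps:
Function('K')(Z, P) = Mul(4, P)
Function('X')(l) = Add(l, Pow(l, 2), Pow(l, 3)) (Function('X')(l) = Add(Add(Pow(l, 2), Pow(l, 3)), l) = Add(l, Pow(l, 2), Pow(l, 3)))
Pow(Add(Add(Add(Function('X')(11), 228), Function('s')(-22)), Function('K')(26, -1)), 2) = Pow(Add(Add(Add(Mul(11, Add(1, 11, Pow(11, 2))), 228), 9), Mul(4, -1)), 2) = Pow(Add(Add(Add(Mul(11, Add(1, 11, 121)), 228), 9), -4), 2) = Pow(Add(Add(Add(Mul(11, 133), 228), 9), -4), 2) = Pow(Add(Add(Add(1463, 228), 9), -4), 2) = Pow(Add(Add(1691, 9), -4), 2) = Pow(Add(1700, -4), 2) = Pow(1696, 2) = 2876416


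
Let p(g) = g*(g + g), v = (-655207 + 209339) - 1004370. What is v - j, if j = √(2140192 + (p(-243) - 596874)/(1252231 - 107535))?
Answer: -1450238 - √43818046101129559/143087 ≈ -1.4517e+6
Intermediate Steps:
v = -1450238 (v = -445868 - 1004370 = -1450238)
p(g) = 2*g² (p(g) = g*(2*g) = 2*g²)
j = √43818046101129559/143087 (j = √(2140192 + (2*(-243)² - 596874)/(1252231 - 107535)) = √(2140192 + (2*59049 - 596874)/1144696) = √(2140192 + (118098 - 596874)*(1/1144696)) = √(2140192 - 478776*1/1144696) = √(2140192 - 59847/143087) = √(306233592857/143087) = √43818046101129559/143087 ≈ 1462.9)
v - j = -1450238 - √43818046101129559/143087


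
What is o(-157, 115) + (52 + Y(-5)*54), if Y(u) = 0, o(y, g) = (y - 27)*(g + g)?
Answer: -42268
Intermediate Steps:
o(y, g) = 2*g*(-27 + y) (o(y, g) = (-27 + y)*(2*g) = 2*g*(-27 + y))
o(-157, 115) + (52 + Y(-5)*54) = 2*115*(-27 - 157) + (52 + 0*54) = 2*115*(-184) + (52 + 0) = -42320 + 52 = -42268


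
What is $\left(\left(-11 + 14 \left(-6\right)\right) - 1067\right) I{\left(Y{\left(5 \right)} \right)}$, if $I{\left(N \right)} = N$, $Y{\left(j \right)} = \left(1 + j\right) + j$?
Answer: $-12782$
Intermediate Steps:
$Y{\left(j \right)} = 1 + 2 j$
$\left(\left(-11 + 14 \left(-6\right)\right) - 1067\right) I{\left(Y{\left(5 \right)} \right)} = \left(\left(-11 + 14 \left(-6\right)\right) - 1067\right) \left(1 + 2 \cdot 5\right) = \left(\left(-11 - 84\right) - 1067\right) \left(1 + 10\right) = \left(-95 - 1067\right) 11 = \left(-1162\right) 11 = -12782$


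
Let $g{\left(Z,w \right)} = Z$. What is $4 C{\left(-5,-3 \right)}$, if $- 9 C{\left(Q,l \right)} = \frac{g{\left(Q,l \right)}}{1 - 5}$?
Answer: $- \frac{5}{9} \approx -0.55556$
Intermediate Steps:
$C{\left(Q,l \right)} = \frac{Q}{36}$ ($C{\left(Q,l \right)} = - \frac{Q \frac{1}{1 - 5}}{9} = - \frac{Q \frac{1}{-4}}{9} = - \frac{Q \left(- \frac{1}{4}\right)}{9} = - \frac{\left(- \frac{1}{4}\right) Q}{9} = \frac{Q}{36}$)
$4 C{\left(-5,-3 \right)} = 4 \cdot \frac{1}{36} \left(-5\right) = 4 \left(- \frac{5}{36}\right) = - \frac{5}{9}$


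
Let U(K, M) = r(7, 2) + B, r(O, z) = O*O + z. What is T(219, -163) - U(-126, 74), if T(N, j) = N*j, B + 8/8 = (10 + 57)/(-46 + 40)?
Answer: -214415/6 ≈ -35736.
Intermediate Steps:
B = -73/6 (B = -1 + (10 + 57)/(-46 + 40) = -1 + 67/(-6) = -1 + 67*(-⅙) = -1 - 67/6 = -73/6 ≈ -12.167)
r(O, z) = z + O² (r(O, z) = O² + z = z + O²)
U(K, M) = 233/6 (U(K, M) = (2 + 7²) - 73/6 = (2 + 49) - 73/6 = 51 - 73/6 = 233/6)
T(219, -163) - U(-126, 74) = 219*(-163) - 1*233/6 = -35697 - 233/6 = -214415/6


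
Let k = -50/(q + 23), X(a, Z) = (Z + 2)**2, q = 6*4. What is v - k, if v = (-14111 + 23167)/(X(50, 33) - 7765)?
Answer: -24658/76845 ≈ -0.32088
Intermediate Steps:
q = 24
X(a, Z) = (2 + Z)**2
v = -2264/1635 (v = (-14111 + 23167)/((2 + 33)**2 - 7765) = 9056/(35**2 - 7765) = 9056/(1225 - 7765) = 9056/(-6540) = 9056*(-1/6540) = -2264/1635 ≈ -1.3847)
k = -50/47 (k = -50/(24 + 23) = -50/47 ≈ -1.0638)
v - k = -2264/1635 - 1*(-50/47) = -2264/1635 + 50/47 = -24658/76845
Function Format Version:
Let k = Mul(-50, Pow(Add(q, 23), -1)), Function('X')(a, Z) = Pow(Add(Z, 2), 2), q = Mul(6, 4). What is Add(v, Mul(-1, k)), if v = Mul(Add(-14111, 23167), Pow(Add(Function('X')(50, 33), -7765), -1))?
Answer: Rational(-24658, 76845) ≈ -0.32088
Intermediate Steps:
q = 24
Function('X')(a, Z) = Pow(Add(2, Z), 2)
v = Rational(-2264, 1635) (v = Mul(Add(-14111, 23167), Pow(Add(Pow(Add(2, 33), 2), -7765), -1)) = Mul(9056, Pow(Add(Pow(35, 2), -7765), -1)) = Mul(9056, Pow(Add(1225, -7765), -1)) = Mul(9056, Pow(-6540, -1)) = Mul(9056, Rational(-1, 6540)) = Rational(-2264, 1635) ≈ -1.3847)
k = Rational(-50, 47) (k = Mul(-50, Pow(Add(24, 23), -1)) = Mul(-50, Pow(47, -1)) = Mul(-50, Rational(1, 47)) = Rational(-50, 47) ≈ -1.0638)
Add(v, Mul(-1, k)) = Add(Rational(-2264, 1635), Mul(-1, Rational(-50, 47))) = Add(Rational(-2264, 1635), Rational(50, 47)) = Rational(-24658, 76845)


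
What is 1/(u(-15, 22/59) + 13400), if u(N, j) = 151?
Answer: 1/13551 ≈ 7.3795e-5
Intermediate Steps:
1/(u(-15, 22/59) + 13400) = 1/(151 + 13400) = 1/13551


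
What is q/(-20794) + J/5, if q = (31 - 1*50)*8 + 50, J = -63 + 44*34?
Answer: 14899156/51985 ≈ 286.60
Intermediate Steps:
J = 1433 (J = -63 + 1496 = 1433)
q = -102 (q = (31 - 50)*8 + 50 = -19*8 + 50 = -152 + 50 = -102)
q/(-20794) + J/5 = -102/(-20794) + 1433/5 = -102*(-1/20794) + 1433*(1/5) = 51/10397 + 1433/5 = 14899156/51985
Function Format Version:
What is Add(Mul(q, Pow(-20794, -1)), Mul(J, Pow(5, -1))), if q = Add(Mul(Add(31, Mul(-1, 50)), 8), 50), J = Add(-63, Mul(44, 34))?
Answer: Rational(14899156, 51985) ≈ 286.60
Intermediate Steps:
J = 1433 (J = Add(-63, 1496) = 1433)
q = -102 (q = Add(Mul(Add(31, -50), 8), 50) = Add(Mul(-19, 8), 50) = Add(-152, 50) = -102)
Add(Mul(q, Pow(-20794, -1)), Mul(J, Pow(5, -1))) = Add(Mul(-102, Pow(-20794, -1)), Mul(1433, Pow(5, -1))) = Add(Mul(-102, Rational(-1, 20794)), Mul(1433, Rational(1, 5))) = Add(Rational(51, 10397), Rational(1433, 5)) = Rational(14899156, 51985)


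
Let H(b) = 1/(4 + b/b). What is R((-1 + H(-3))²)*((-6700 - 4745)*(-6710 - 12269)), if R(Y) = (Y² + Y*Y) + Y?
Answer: 39619953072/125 ≈ 3.1696e+8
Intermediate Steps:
H(b) = ⅕ (H(b) = 1/(4 + 1) = 1/5 = ⅕)
R(Y) = Y + 2*Y² (R(Y) = (Y² + Y²) + Y = 2*Y² + Y = Y + 2*Y²)
R((-1 + H(-3))²)*((-6700 - 4745)*(-6710 - 12269)) = ((-1 + ⅕)²*(1 + 2*(-1 + ⅕)²))*((-6700 - 4745)*(-6710 - 12269)) = ((-⅘)²*(1 + 2*(-⅘)²))*(-11445*(-18979)) = (16*(1 + 2*(16/25))/25)*217214655 = (16*(1 + 32/25)/25)*217214655 = ((16/25)*(57/25))*217214655 = (912/625)*217214655 = 39619953072/125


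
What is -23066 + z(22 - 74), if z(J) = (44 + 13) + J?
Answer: -23061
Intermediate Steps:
z(J) = 57 + J
-23066 + z(22 - 74) = -23066 + (57 + (22 - 74)) = -23066 + (57 - 52) = -23066 + 5 = -23061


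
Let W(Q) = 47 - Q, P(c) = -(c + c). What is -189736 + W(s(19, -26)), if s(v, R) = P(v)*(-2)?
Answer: -189765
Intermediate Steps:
P(c) = -2*c
s(v, R) = 4*v (s(v, R) = -2*v*(-2) = 4*v)
-189736 + W(s(19, -26)) = -189736 + (47 - 4*19) = -189736 + (47 - 1*76) = -189736 + (47 - 76) = -189736 - 29 = -189765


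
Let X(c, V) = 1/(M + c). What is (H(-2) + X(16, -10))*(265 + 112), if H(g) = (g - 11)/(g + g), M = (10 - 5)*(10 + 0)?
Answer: 162487/132 ≈ 1231.0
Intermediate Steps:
M = 50 (M = 5*10 = 50)
H(g) = (-11 + g)/(2*g) (H(g) = (-11 + g)/((2*g)) = (-11 + g)*(1/(2*g)) = (-11 + g)/(2*g))
X(c, V) = 1/(50 + c)
(H(-2) + X(16, -10))*(265 + 112) = ((½)*(-11 - 2)/(-2) + 1/(50 + 16))*(265 + 112) = ((½)*(-½)*(-13) + 1/66)*377 = (13/4 + 1/66)*377 = (431/132)*377 = 162487/132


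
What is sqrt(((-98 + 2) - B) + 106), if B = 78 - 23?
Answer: 3*I*sqrt(5) ≈ 6.7082*I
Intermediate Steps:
B = 55
sqrt(((-98 + 2) - B) + 106) = sqrt(((-98 + 2) - 1*55) + 106) = sqrt((-96 - 55) + 106) = sqrt(-151 + 106) = sqrt(-45) = 3*I*sqrt(5)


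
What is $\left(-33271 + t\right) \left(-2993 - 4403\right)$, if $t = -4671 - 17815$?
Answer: $412378772$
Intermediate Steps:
$t = -22486$
$\left(-33271 + t\right) \left(-2993 - 4403\right) = \left(-33271 - 22486\right) \left(-2993 - 4403\right) = \left(-55757\right) \left(-7396\right) = 412378772$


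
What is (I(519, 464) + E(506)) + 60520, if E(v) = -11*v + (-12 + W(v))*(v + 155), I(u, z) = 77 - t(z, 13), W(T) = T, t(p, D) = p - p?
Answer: 381565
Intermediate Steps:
t(p, D) = 0
I(u, z) = 77 (I(u, z) = 77 - 1*0 = 77 + 0 = 77)
E(v) = -11*v + (-12 + v)*(155 + v) (E(v) = -11*v + (-12 + v)*(v + 155) = -11*v + (-12 + v)*(155 + v))
(I(519, 464) + E(506)) + 60520 = (77 + (-1860 + 506² + 132*506)) + 60520 = (77 + (-1860 + 256036 + 66792)) + 60520 = (77 + 320968) + 60520 = 321045 + 60520 = 381565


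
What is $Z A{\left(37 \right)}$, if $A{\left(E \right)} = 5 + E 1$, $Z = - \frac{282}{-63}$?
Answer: $188$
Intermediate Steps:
$Z = \frac{94}{21}$ ($Z = \left(-282\right) \left(- \frac{1}{63}\right) = \frac{94}{21} \approx 4.4762$)
$A{\left(E \right)} = 5 + E$
$Z A{\left(37 \right)} = \frac{94 \left(5 + 37\right)}{21} = \frac{94}{21} \cdot 42 = 188$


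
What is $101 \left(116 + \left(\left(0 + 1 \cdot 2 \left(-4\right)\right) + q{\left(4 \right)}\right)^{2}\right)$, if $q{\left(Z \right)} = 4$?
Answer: $13332$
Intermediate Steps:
$101 \left(116 + \left(\left(0 + 1 \cdot 2 \left(-4\right)\right) + q{\left(4 \right)}\right)^{2}\right) = 101 \left(116 + \left(\left(0 + 1 \cdot 2 \left(-4\right)\right) + 4\right)^{2}\right) = 101 \left(116 + \left(\left(0 + 1 \left(-8\right)\right) + 4\right)^{2}\right) = 101 \left(116 + \left(\left(0 - 8\right) + 4\right)^{2}\right) = 101 \left(116 + \left(-8 + 4\right)^{2}\right) = 101 \left(116 + \left(-4\right)^{2}\right) = 101 \left(116 + 16\right) = 101 \cdot 132 = 13332$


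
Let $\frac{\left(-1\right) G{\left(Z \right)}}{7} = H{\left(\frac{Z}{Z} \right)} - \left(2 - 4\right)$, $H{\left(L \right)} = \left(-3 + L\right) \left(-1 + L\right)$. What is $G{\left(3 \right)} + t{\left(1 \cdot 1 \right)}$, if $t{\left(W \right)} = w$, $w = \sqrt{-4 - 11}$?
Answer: $-14 + i \sqrt{15} \approx -14.0 + 3.873 i$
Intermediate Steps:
$w = i \sqrt{15}$ ($w = \sqrt{-15} = i \sqrt{15} \approx 3.873 i$)
$H{\left(L \right)} = \left(-1 + L\right) \left(-3 + L\right)$
$t{\left(W \right)} = i \sqrt{15}$
$G{\left(Z \right)} = -14$ ($G{\left(Z \right)} = - 7 \left(\left(3 + \left(\frac{Z}{Z}\right)^{2} - 4 \frac{Z}{Z}\right) - \left(2 - 4\right)\right) = - 7 \left(\left(3 + 1^{2} - 4\right) - \left(2 - 4\right)\right) = - 7 \left(\left(3 + 1 - 4\right) - -2\right) = - 7 \left(0 + 2\right) = \left(-7\right) 2 = -14$)
$G{\left(3 \right)} + t{\left(1 \cdot 1 \right)} = -14 + i \sqrt{15}$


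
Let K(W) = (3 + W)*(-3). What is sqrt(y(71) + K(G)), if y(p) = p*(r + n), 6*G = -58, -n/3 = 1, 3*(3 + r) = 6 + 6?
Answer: I*sqrt(122) ≈ 11.045*I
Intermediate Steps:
r = 1 (r = -3 + (6 + 6)/3 = -3 + (1/3)*12 = -3 + 4 = 1)
n = -3 (n = -3*1 = -3)
G = -29/3 (G = (1/6)*(-58) = -29/3 ≈ -9.6667)
K(W) = -9 - 3*W
y(p) = -2*p (y(p) = p*(1 - 3) = p*(-2) = -2*p)
sqrt(y(71) + K(G)) = sqrt(-2*71 + (-9 - 3*(-29/3))) = sqrt(-142 + (-9 + 29)) = sqrt(-142 + 20) = sqrt(-122) = I*sqrt(122)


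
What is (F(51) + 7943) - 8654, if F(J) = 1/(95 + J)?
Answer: -103805/146 ≈ -710.99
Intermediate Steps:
(F(51) + 7943) - 8654 = (1/(95 + 51) + 7943) - 8654 = (1/146 + 7943) - 8654 = 1159679/146 - 8654 = -103805/146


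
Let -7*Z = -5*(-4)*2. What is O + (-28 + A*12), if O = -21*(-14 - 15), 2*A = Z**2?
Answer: 38069/49 ≈ 776.92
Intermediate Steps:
Z = -40/7 (Z = -(-5*(-4))*2/7 = -20*2/7 = -1/7*40 = -40/7 ≈ -5.7143)
A = 800/49 (A = (-40/7)**2/2 = (1/2)*(1600/49) = 800/49 ≈ 16.327)
O = 609 (O = -21*(-29) = 609)
O + (-28 + A*12) = 609 + (-28 + (800/49)*12) = 609 + (-28 + 9600/49) = 609 + 8228/49 = 38069/49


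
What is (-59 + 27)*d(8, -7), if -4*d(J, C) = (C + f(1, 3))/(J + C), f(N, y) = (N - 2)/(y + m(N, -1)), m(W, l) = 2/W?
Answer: -288/5 ≈ -57.600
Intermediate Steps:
f(N, y) = (-2 + N)/(y + 2/N) (f(N, y) = (N - 2)/(y + 2/N) = (-2 + N)/(y + 2/N))
d(J, C) = -(-⅕ + C)/(4*(C + J)) (d(J, C) = -(C + 1*(-2 + 1)/(2 + 1*3))/(4*(J + C)) = -(C + 1*(-1)/(2 + 3))/(4*(C + J)) = -(C + 1*(-1)/5)/(4*(C + J)) = -(C + 1*(⅕)*(-1))/(4*(C + J)) = -(C - ⅕)/(4*(C + J)) = -(-⅕ + C)/(4*(C + J)))
(-59 + 27)*d(8, -7) = (-59 + 27)*((1/20 - ¼*(-7))/(-7 + 8)) = -32*(1/20 + 7/4)/1 = -32*9/5 = -288/5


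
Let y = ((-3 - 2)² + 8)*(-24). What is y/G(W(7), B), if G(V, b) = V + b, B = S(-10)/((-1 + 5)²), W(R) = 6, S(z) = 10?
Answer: -6336/53 ≈ -119.55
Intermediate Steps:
B = 5/8 (B = 10/((-1 + 5)²) = 10/(4²) = 10/16 = 10*(1/16) = 5/8 ≈ 0.62500)
y = -792 (y = ((-5)² + 8)*(-24) = (25 + 8)*(-24) = 33*(-24) = -792)
y/G(W(7), B) = -792/(6 + 5/8) = -792/53/8 = -792*8/53 = -6336/53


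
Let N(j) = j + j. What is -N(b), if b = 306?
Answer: -612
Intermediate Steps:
N(j) = 2*j
-N(b) = -2*306 = -1*612 = -612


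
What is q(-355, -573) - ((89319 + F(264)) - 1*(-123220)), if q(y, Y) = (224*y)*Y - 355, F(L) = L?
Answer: 45351802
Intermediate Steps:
q(y, Y) = -355 + 224*Y*y (q(y, Y) = 224*Y*y - 355 = -355 + 224*Y*y)
q(-355, -573) - ((89319 + F(264)) - 1*(-123220)) = (-355 + 224*(-573)*(-355)) - ((89319 + 264) - 1*(-123220)) = (-355 + 45564960) - (89583 + 123220) = 45564605 - 1*212803 = 45564605 - 212803 = 45351802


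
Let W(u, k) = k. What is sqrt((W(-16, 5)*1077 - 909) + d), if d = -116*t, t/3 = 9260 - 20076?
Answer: 18*sqrt(11631) ≈ 1941.2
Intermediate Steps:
t = -32448 (t = 3*(9260 - 20076) = 3*(-10816) = -32448)
d = 3763968 (d = -116*(-32448) = 3763968)
sqrt((W(-16, 5)*1077 - 909) + d) = sqrt((5*1077 - 909) + 3763968) = sqrt((5385 - 909) + 3763968) = sqrt(4476 + 3763968) = sqrt(3768444) = 18*sqrt(11631)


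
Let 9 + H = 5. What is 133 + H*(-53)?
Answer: 345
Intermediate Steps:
H = -4 (H = -9 + 5 = -4)
133 + H*(-53) = 133 - 4*(-53) = 133 + 212 = 345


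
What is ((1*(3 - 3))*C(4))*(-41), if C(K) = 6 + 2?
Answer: 0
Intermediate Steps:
C(K) = 8
((1*(3 - 3))*C(4))*(-41) = ((1*(3 - 3))*8)*(-41) = ((1*0)*8)*(-41) = (0*8)*(-41) = 0*(-41) = 0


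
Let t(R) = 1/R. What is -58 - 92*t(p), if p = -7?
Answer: -314/7 ≈ -44.857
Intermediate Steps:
-58 - 92*t(p) = -58 - 92/(-7) = -58 - 92*(-⅐) = -58 + 92/7 = -314/7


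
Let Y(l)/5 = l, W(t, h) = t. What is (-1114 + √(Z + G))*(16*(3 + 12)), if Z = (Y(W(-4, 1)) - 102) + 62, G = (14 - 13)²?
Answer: -267360 + 240*I*√59 ≈ -2.6736e+5 + 1843.5*I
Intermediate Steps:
G = 1 (G = 1² = 1)
Y(l) = 5*l
Z = -60 (Z = (5*(-4) - 102) + 62 = (-20 - 102) + 62 = -122 + 62 = -60)
(-1114 + √(Z + G))*(16*(3 + 12)) = (-1114 + √(-60 + 1))*(16*(3 + 12)) = (-1114 + √(-59))*(16*15) = (-1114 + I*√59)*240 = -267360 + 240*I*√59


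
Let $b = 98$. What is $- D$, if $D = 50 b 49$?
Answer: $-240100$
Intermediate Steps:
$D = 240100$ ($D = 50 \cdot 98 \cdot 49 = 4900 \cdot 49 = 240100$)
$- D = \left(-1\right) 240100 = -240100$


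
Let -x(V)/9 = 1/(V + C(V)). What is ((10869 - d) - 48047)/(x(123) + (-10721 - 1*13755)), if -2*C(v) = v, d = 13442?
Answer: 1037710/501761 ≈ 2.0681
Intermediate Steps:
C(v) = -v/2
x(V) = -18/V (x(V) = -9/(V - V/2) = -9*2/V = -18/V)
((10869 - d) - 48047)/(x(123) + (-10721 - 1*13755)) = ((10869 - 1*13442) - 48047)/(-18/123 + (-10721 - 1*13755)) = ((10869 - 13442) - 48047)/(-18*1/123 + (-10721 - 13755)) = (-2573 - 48047)/(-6/41 - 24476) = -50620/(-1003522/41) = -50620*(-41/1003522) = 1037710/501761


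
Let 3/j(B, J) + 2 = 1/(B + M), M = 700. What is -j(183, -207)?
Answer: 2649/1765 ≈ 1.5009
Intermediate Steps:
j(B, J) = 3/(-2 + 1/(700 + B)) (j(B, J) = 3/(-2 + 1/(B + 700)) = 3/(-2 + 1/(700 + B)))
-j(183, -207) = -3*(-700 - 1*183)/(1399 + 2*183) = -3*(-700 - 183)/(1399 + 366) = -3*(-883)/1765 = -1*(-2649/1765) = 2649/1765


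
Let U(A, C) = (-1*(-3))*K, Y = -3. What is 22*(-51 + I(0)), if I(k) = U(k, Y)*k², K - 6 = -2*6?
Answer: -1122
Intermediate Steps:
K = -6 (K = 6 - 2*6 = 6 - 12 = -6)
U(A, C) = -18 (U(A, C) = -1*(-3)*(-6) = 3*(-6) = -18)
I(k) = -18*k²
22*(-51 + I(0)) = 22*(-51 - 18*0²) = 22*(-51 - 18*0) = 22*(-51 + 0) = 22*(-51) = -1122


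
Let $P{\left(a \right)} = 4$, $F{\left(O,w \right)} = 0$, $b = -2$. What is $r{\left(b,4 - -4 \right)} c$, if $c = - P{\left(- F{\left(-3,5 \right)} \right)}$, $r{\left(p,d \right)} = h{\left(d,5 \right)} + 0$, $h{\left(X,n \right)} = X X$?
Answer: $-256$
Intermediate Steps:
$h{\left(X,n \right)} = X^{2}$
$r{\left(p,d \right)} = d^{2}$ ($r{\left(p,d \right)} = d^{2} + 0 = d^{2}$)
$c = -4$ ($c = \left(-1\right) 4 = -4$)
$r{\left(b,4 - -4 \right)} c = \left(4 - -4\right)^{2} \left(-4\right) = \left(4 + 4\right)^{2} \left(-4\right) = 8^{2} \left(-4\right) = 64 \left(-4\right) = -256$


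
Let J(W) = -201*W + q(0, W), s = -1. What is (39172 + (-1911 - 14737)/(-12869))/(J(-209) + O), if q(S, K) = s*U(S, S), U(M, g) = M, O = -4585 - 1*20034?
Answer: 252060558/111895955 ≈ 2.2526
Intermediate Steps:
O = -24619 (O = -4585 - 20034 = -24619)
q(S, K) = -S
J(W) = -201*W (J(W) = -201*W - 1*0 = -201*W + 0 = -201*W)
(39172 + (-1911 - 14737)/(-12869))/(J(-209) + O) = (39172 + (-1911 - 14737)/(-12869))/(-201*(-209) - 24619) = (39172 - 16648*(-1/12869))/(42009 - 24619) = (39172 + 16648/12869)/17390 = (504121116/12869)*(1/17390) = 252060558/111895955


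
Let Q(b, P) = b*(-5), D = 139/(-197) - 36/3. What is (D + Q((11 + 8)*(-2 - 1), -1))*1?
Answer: 53642/197 ≈ 272.29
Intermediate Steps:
D = -2503/197 (D = 139*(-1/197) - 36*1/3 = -139/197 - 12 = -2503/197 ≈ -12.706)
Q(b, P) = -5*b
(D + Q((11 + 8)*(-2 - 1), -1))*1 = (-2503/197 - 5*(11 + 8)*(-2 - 1))*1 = (-2503/197 - 95*(-3))*1 = (-2503/197 - 5*(-57))*1 = (-2503/197 + 285)*1 = (53642/197)*1 = 53642/197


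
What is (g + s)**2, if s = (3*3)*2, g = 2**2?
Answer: 484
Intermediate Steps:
g = 4
s = 18 (s = 9*2 = 18)
(g + s)**2 = (4 + 18)**2 = 22**2 = 484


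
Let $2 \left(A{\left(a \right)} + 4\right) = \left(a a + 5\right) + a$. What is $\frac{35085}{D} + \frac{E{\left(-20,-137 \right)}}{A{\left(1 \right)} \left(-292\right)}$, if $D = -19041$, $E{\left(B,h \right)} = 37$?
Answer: $- \frac{1472631}{926662} \approx -1.5892$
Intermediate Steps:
$A{\left(a \right)} = - \frac{3}{2} + \frac{a}{2} + \frac{a^{2}}{2}$ ($A{\left(a \right)} = -4 + \frac{\left(a a + 5\right) + a}{2} = -4 + \frac{\left(a^{2} + 5\right) + a}{2} = -4 + \frac{\left(5 + a^{2}\right) + a}{2} = -4 + \frac{5 + a + a^{2}}{2} = -4 + \left(\frac{5}{2} + \frac{a}{2} + \frac{a^{2}}{2}\right) = - \frac{3}{2} + \frac{a}{2} + \frac{a^{2}}{2}$)
$\frac{35085}{D} + \frac{E{\left(-20,-137 \right)}}{A{\left(1 \right)} \left(-292\right)} = \frac{35085}{-19041} + \frac{37}{\left(- \frac{3}{2} + \frac{1}{2} \cdot 1 + \frac{1^{2}}{2}\right) \left(-292\right)} = 35085 \left(- \frac{1}{19041}\right) + \frac{37}{\left(- \frac{3}{2} + \frac{1}{2} + \frac{1}{2} \cdot 1\right) \left(-292\right)} = - \frac{11695}{6347} + \frac{37}{\left(- \frac{3}{2} + \frac{1}{2} + \frac{1}{2}\right) \left(-292\right)} = - \frac{11695}{6347} + \frac{37}{\left(- \frac{1}{2}\right) \left(-292\right)} = - \frac{11695}{6347} + \frac{37}{146} = - \frac{1472631}{926662}$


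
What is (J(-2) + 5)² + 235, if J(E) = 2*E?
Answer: 236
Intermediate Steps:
(J(-2) + 5)² + 235 = (2*(-2) + 5)² + 235 = (-4 + 5)² + 235 = 1² + 235 = 1 + 235 = 236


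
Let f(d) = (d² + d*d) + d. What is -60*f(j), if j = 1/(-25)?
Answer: 276/125 ≈ 2.2080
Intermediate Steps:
j = -1/25 ≈ -0.040000
f(d) = d + 2*d² (f(d) = (d² + d²) + d = 2*d² + d = d + 2*d²)
-60*f(j) = -(-12)*(1 + 2*(-1/25))/5 = -(-12)*(1 - 2/25)/5 = -(-12)*23/(5*25) = -60*(-23/625) = 276/125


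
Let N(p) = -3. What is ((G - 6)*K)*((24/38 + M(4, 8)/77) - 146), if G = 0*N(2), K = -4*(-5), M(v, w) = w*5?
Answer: 25429680/1463 ≈ 17382.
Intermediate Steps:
M(v, w) = 5*w
K = 20
G = 0 (G = 0*(-3) = 0)
((G - 6)*K)*((24/38 + M(4, 8)/77) - 146) = ((0 - 6)*20)*((24/38 + (5*8)/77) - 146) = (-6*20)*((24*(1/38) + 40*(1/77)) - 146) = -120*((12/19 + 40/77) - 146) = -120*(1684/1463 - 146) = -120*(-211914/1463) = 25429680/1463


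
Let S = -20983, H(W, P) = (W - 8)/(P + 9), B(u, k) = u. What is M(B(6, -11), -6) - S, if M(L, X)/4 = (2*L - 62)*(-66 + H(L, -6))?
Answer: 102949/3 ≈ 34316.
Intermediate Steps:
H(W, P) = (-8 + W)/(9 + P)
M(L, X) = 4*(-62 + 2*L)*(-206/3 + L/3) (M(L, X) = 4*((2*L - 62)*(-66 + (-8 + L)/(9 - 6))) = 4*((-62 + 2*L)*(-66 + (-8 + L)/3)) = 4*((-62 + 2*L)*(-66 + (-8/3 + L/3))) = 4*((-62 + 2*L)*(-206/3 + L/3)) = 4*(-62 + 2*L)*(-206/3 + L/3))
M(B(6, -11), -6) - S = (51088/3 - 632*6 + (8/3)*6²) - 1*(-20983) = (51088/3 - 3792 + (8/3)*36) + 20983 = (51088/3 - 3792 + 96) + 20983 = 40000/3 + 20983 = 102949/3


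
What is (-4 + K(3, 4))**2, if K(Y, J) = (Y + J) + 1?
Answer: 16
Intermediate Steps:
K(Y, J) = 1 + J + Y (K(Y, J) = (J + Y) + 1 = 1 + J + Y)
(-4 + K(3, 4))**2 = (-4 + (1 + 4 + 3))**2 = (-4 + 8)**2 = 4**2 = 16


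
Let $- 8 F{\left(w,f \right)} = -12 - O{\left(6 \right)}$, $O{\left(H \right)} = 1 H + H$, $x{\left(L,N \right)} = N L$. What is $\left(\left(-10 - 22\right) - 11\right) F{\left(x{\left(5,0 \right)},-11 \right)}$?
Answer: $-129$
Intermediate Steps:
$x{\left(L,N \right)} = L N$
$O{\left(H \right)} = 2 H$ ($O{\left(H \right)} = H + H = 2 H$)
$F{\left(w,f \right)} = 3$ ($F{\left(w,f \right)} = - \frac{-12 - 2 \cdot 6}{8} = - \frac{-12 - 12}{8} = \left(- \frac{1}{8}\right) \left(-24\right) = 3$)
$\left(\left(-10 - 22\right) - 11\right) F{\left(x{\left(5,0 \right)},-11 \right)} = \left(\left(-10 - 22\right) - 11\right) 3 = \left(-32 - 11\right) 3 = \left(-43\right) 3 = -129$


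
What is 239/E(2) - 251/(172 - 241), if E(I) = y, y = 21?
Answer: 2418/161 ≈ 15.019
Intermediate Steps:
E(I) = 21
239/E(2) - 251/(172 - 241) = 239/21 - 251/(172 - 241) = 239*(1/21) - 251/(-69) = 239/21 - 251*(-1/69) = 239/21 + 251/69 = 2418/161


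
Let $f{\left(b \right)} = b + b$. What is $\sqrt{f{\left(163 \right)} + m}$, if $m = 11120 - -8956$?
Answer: $101 \sqrt{2} \approx 142.84$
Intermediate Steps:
$f{\left(b \right)} = 2 b$
$m = 20076$ ($m = 11120 + 8956 = 20076$)
$\sqrt{f{\left(163 \right)} + m} = \sqrt{2 \cdot 163 + 20076} = \sqrt{326 + 20076} = \sqrt{20402} = 101 \sqrt{2}$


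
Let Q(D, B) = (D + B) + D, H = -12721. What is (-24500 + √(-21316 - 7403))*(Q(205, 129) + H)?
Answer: 298459000 - 36546*I*√3191 ≈ 2.9846e+8 - 2.0644e+6*I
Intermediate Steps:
Q(D, B) = B + 2*D (Q(D, B) = (B + D) + D = B + 2*D)
(-24500 + √(-21316 - 7403))*(Q(205, 129) + H) = (-24500 + √(-21316 - 7403))*((129 + 2*205) - 12721) = (-24500 + √(-28719))*((129 + 410) - 12721) = (-24500 + 3*I*√3191)*(539 - 12721) = (-24500 + 3*I*√3191)*(-12182) = 298459000 - 36546*I*√3191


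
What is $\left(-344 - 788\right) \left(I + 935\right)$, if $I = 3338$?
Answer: $-4837036$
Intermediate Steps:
$\left(-344 - 788\right) \left(I + 935\right) = \left(-344 - 788\right) \left(3338 + 935\right) = \left(-1132\right) 4273 = -4837036$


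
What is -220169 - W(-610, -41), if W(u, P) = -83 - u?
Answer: -220696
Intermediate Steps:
-220169 - W(-610, -41) = -220169 - (-83 - 1*(-610)) = -220169 - (-83 + 610) = -220169 - 1*527 = -220169 - 527 = -220696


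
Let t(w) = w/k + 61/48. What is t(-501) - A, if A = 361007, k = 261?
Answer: -167507549/464 ≈ -3.6101e+5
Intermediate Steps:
t(w) = 61/48 + w/261 (t(w) = w/261 + 61/48 = 61/48 + w/261)
t(-501) - A = (61/48 + (1/261)*(-501)) - 1*361007 = (61/48 - 167/87) - 361007 = -301/464 - 361007 = -167507549/464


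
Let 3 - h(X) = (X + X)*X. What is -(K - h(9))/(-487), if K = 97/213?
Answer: 33964/103731 ≈ 0.32742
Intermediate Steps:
h(X) = 3 - 2*X² (h(X) = 3 - (X + X)*X = 3 - 2*X*X = 3 - 2*X²)
K = 97/213 (K = 97*(1/213) = 97/213 ≈ 0.45540)
-(K - h(9))/(-487) = -(97/213 - (3 - 2*9²))/(-487) = -(97/213 - (3 - 2*81))*(-1)/487 = -(97/213 - (3 - 162))*(-1)/487 = -(97/213 - 1*(-159))*(-1)/487 = -(97/213 + 159)*(-1)/487 = -33964*(-1)/(213*487) = -1*(-33964/103731) = 33964/103731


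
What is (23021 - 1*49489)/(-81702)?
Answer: 13234/40851 ≈ 0.32396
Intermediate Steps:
(23021 - 1*49489)/(-81702) = (23021 - 49489)*(-1/81702) = -26468*(-1/81702) = 13234/40851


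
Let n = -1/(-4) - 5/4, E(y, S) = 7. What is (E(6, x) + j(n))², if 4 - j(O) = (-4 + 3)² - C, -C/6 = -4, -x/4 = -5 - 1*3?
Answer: 1156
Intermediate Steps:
x = 32 (x = -4*(-5 - 1*3) = -4*(-5 - 3) = -4*(-8) = 32)
C = 24 (C = -6*(-4) = 24)
n = -1 (n = -1*(-¼) - 5*¼ = ¼ - 5/4 = -1)
j(O) = 27 (j(O) = 4 - ((-4 + 3)² - 1*24) = 4 - ((-1)² - 24) = 4 - (1 - 24) = 4 - 1*(-23) = 4 + 23 = 27)
(E(6, x) + j(n))² = (7 + 27)² = 34² = 1156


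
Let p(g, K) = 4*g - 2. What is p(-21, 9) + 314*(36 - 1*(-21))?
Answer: 17812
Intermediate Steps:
p(g, K) = -2 + 4*g
p(-21, 9) + 314*(36 - 1*(-21)) = (-2 + 4*(-21)) + 314*(36 - 1*(-21)) = (-2 - 84) + 314*(36 + 21) = -86 + 314*57 = -86 + 17898 = 17812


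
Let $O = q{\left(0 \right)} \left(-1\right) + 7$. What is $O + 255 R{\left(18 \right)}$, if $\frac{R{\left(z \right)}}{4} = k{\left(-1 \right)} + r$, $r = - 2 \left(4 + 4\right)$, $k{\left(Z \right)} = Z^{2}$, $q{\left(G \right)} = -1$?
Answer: $-15292$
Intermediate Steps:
$r = -16$ ($r = \left(-2\right) 8 = -16$)
$R{\left(z \right)} = -60$ ($R{\left(z \right)} = 4 \left(\left(-1\right)^{2} - 16\right) = 4 \left(1 - 16\right) = 4 \left(-15\right) = -60$)
$O = 8$ ($O = \left(-1\right) \left(-1\right) + 7 = 1 + 7 = 8$)
$O + 255 R{\left(18 \right)} = 8 + 255 \left(-60\right) = 8 - 15300 = -15292$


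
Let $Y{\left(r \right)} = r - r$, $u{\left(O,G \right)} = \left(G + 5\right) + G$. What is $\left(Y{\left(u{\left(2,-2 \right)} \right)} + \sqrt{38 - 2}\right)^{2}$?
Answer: $36$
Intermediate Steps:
$u{\left(O,G \right)} = 5 + 2 G$ ($u{\left(O,G \right)} = \left(5 + G\right) + G = 5 + 2 G$)
$Y{\left(r \right)} = 0$
$\left(Y{\left(u{\left(2,-2 \right)} \right)} + \sqrt{38 - 2}\right)^{2} = \left(0 + \sqrt{38 - 2}\right)^{2} = \left(0 + \sqrt{36}\right)^{2} = \left(0 + 6\right)^{2} = 6^{2} = 36$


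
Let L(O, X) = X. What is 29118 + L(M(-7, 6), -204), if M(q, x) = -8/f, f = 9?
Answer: 28914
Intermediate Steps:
M(q, x) = -8/9
29118 + L(M(-7, 6), -204) = 29118 - 204 = 28914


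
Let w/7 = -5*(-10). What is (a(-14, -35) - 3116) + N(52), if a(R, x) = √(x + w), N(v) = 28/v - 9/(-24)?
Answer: -323969/104 + 3*√35 ≈ -3097.3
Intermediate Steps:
w = 350 (w = 7*(-5*(-10)) = 7*50 = 350)
N(v) = 3/8 + 28/v (N(v) = 28/v - 9*(-1/24) = 28/v + 3/8 = 3/8 + 28/v)
a(R, x) = √(350 + x) (a(R, x) = √(x + 350) = √(350 + x))
(a(-14, -35) - 3116) + N(52) = (√(350 - 35) - 3116) + (3/8 + 28/52) = (√315 - 3116) + (3/8 + 28*(1/52)) = (3*√35 - 3116) + (3/8 + 7/13) = (-3116 + 3*√35) + 95/104 = -323969/104 + 3*√35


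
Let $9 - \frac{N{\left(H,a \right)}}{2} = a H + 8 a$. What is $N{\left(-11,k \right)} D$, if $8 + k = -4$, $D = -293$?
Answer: $15822$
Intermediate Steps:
$k = -12$ ($k = -8 - 4 = -12$)
$N{\left(H,a \right)} = 18 - 16 a - 2 H a$ ($N{\left(H,a \right)} = 18 - 2 \left(a H + 8 a\right) = 18 - 2 \left(H a + 8 a\right) = 18 - 2 \left(8 a + H a\right) = 18 - \left(16 a + 2 H a\right) = 18 - 16 a - 2 H a$)
$N{\left(-11,k \right)} D = \left(18 - -192 - \left(-22\right) \left(-12\right)\right) \left(-293\right) = \left(18 + 192 - 264\right) \left(-293\right) = \left(-54\right) \left(-293\right) = 15822$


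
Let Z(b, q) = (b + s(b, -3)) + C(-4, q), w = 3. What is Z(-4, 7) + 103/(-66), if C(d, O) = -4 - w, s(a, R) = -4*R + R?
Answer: -235/66 ≈ -3.5606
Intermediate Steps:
s(a, R) = -3*R
C(d, O) = -7 (C(d, O) = -4 - 1*3 = -4 - 3 = -7)
Z(b, q) = 2 + b (Z(b, q) = (b - 3*(-3)) - 7 = (b + 9) - 7 = (9 + b) - 7 = 2 + b)
Z(-4, 7) + 103/(-66) = (2 - 4) + 103/(-66) = -2 - 1/66*103 = -2 - 103/66 = -235/66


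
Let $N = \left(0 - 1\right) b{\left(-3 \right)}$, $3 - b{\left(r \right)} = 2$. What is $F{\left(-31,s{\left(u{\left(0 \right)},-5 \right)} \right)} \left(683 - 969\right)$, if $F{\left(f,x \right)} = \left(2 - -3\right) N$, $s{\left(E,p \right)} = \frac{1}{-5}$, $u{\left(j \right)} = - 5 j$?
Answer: $1430$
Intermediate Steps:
$b{\left(r \right)} = 1$ ($b{\left(r \right)} = 3 - 2 = 1$)
$s{\left(E,p \right)} = - \frac{1}{5}$
$N = -1$ ($N = \left(0 - 1\right) 1 = \left(-1\right) 1 = -1$)
$F{\left(f,x \right)} = -5$ ($F{\left(f,x \right)} = \left(2 - -3\right) \left(-1\right) = \left(2 + 3\right) \left(-1\right) = 5 \left(-1\right) = -5$)
$F{\left(-31,s{\left(u{\left(0 \right)},-5 \right)} \right)} \left(683 - 969\right) = - 5 \left(683 - 969\right) = \left(-5\right) \left(-286\right) = 1430$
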